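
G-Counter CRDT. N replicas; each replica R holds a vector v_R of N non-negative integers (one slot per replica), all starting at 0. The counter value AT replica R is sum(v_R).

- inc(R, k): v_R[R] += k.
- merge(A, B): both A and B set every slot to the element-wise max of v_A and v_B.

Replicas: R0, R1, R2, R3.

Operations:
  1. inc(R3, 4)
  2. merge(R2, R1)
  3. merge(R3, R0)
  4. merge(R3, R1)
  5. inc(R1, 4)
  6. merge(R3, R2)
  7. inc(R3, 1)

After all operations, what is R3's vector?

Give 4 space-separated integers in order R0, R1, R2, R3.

Op 1: inc R3 by 4 -> R3=(0,0,0,4) value=4
Op 2: merge R2<->R1 -> R2=(0,0,0,0) R1=(0,0,0,0)
Op 3: merge R3<->R0 -> R3=(0,0,0,4) R0=(0,0,0,4)
Op 4: merge R3<->R1 -> R3=(0,0,0,4) R1=(0,0,0,4)
Op 5: inc R1 by 4 -> R1=(0,4,0,4) value=8
Op 6: merge R3<->R2 -> R3=(0,0,0,4) R2=(0,0,0,4)
Op 7: inc R3 by 1 -> R3=(0,0,0,5) value=5

Answer: 0 0 0 5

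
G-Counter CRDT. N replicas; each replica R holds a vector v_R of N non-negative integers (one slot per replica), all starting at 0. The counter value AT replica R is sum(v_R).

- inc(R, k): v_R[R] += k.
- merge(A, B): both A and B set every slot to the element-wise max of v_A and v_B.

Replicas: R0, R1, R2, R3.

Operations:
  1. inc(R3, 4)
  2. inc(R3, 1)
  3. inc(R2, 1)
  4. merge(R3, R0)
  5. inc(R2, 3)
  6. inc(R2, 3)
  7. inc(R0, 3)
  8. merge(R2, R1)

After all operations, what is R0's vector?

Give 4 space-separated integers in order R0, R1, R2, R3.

Op 1: inc R3 by 4 -> R3=(0,0,0,4) value=4
Op 2: inc R3 by 1 -> R3=(0,0,0,5) value=5
Op 3: inc R2 by 1 -> R2=(0,0,1,0) value=1
Op 4: merge R3<->R0 -> R3=(0,0,0,5) R0=(0,0,0,5)
Op 5: inc R2 by 3 -> R2=(0,0,4,0) value=4
Op 6: inc R2 by 3 -> R2=(0,0,7,0) value=7
Op 7: inc R0 by 3 -> R0=(3,0,0,5) value=8
Op 8: merge R2<->R1 -> R2=(0,0,7,0) R1=(0,0,7,0)

Answer: 3 0 0 5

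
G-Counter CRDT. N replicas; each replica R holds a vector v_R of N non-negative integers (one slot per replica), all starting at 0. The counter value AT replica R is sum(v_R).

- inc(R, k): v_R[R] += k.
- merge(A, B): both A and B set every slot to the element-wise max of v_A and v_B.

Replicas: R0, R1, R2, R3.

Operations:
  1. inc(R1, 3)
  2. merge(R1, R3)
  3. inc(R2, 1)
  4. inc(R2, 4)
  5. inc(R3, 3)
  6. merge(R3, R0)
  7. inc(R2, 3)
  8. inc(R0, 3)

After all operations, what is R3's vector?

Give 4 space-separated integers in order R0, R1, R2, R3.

Answer: 0 3 0 3

Derivation:
Op 1: inc R1 by 3 -> R1=(0,3,0,0) value=3
Op 2: merge R1<->R3 -> R1=(0,3,0,0) R3=(0,3,0,0)
Op 3: inc R2 by 1 -> R2=(0,0,1,0) value=1
Op 4: inc R2 by 4 -> R2=(0,0,5,0) value=5
Op 5: inc R3 by 3 -> R3=(0,3,0,3) value=6
Op 6: merge R3<->R0 -> R3=(0,3,0,3) R0=(0,3,0,3)
Op 7: inc R2 by 3 -> R2=(0,0,8,0) value=8
Op 8: inc R0 by 3 -> R0=(3,3,0,3) value=9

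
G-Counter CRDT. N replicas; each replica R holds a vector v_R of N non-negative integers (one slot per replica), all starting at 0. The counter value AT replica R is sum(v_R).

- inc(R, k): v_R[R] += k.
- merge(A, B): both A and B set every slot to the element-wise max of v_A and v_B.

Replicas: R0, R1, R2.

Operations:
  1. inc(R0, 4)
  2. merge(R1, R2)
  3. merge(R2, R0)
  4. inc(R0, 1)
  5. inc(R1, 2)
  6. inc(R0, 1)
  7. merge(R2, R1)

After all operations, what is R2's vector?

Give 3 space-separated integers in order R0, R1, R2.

Op 1: inc R0 by 4 -> R0=(4,0,0) value=4
Op 2: merge R1<->R2 -> R1=(0,0,0) R2=(0,0,0)
Op 3: merge R2<->R0 -> R2=(4,0,0) R0=(4,0,0)
Op 4: inc R0 by 1 -> R0=(5,0,0) value=5
Op 5: inc R1 by 2 -> R1=(0,2,0) value=2
Op 6: inc R0 by 1 -> R0=(6,0,0) value=6
Op 7: merge R2<->R1 -> R2=(4,2,0) R1=(4,2,0)

Answer: 4 2 0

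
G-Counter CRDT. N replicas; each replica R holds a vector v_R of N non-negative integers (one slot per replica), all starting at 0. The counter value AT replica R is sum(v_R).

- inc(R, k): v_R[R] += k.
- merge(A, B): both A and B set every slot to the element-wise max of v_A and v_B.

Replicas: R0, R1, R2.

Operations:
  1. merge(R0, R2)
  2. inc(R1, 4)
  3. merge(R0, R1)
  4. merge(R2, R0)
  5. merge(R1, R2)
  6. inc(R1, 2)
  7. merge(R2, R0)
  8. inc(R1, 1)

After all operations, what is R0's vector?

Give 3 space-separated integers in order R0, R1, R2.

Answer: 0 4 0

Derivation:
Op 1: merge R0<->R2 -> R0=(0,0,0) R2=(0,0,0)
Op 2: inc R1 by 4 -> R1=(0,4,0) value=4
Op 3: merge R0<->R1 -> R0=(0,4,0) R1=(0,4,0)
Op 4: merge R2<->R0 -> R2=(0,4,0) R0=(0,4,0)
Op 5: merge R1<->R2 -> R1=(0,4,0) R2=(0,4,0)
Op 6: inc R1 by 2 -> R1=(0,6,0) value=6
Op 7: merge R2<->R0 -> R2=(0,4,0) R0=(0,4,0)
Op 8: inc R1 by 1 -> R1=(0,7,0) value=7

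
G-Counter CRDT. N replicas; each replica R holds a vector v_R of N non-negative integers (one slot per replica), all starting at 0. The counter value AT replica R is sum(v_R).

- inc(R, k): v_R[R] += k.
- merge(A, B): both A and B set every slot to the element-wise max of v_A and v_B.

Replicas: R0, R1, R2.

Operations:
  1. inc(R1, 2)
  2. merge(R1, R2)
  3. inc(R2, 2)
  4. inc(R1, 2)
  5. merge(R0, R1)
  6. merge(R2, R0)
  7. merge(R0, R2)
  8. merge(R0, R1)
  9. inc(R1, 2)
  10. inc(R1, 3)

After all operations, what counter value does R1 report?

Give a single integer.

Answer: 11

Derivation:
Op 1: inc R1 by 2 -> R1=(0,2,0) value=2
Op 2: merge R1<->R2 -> R1=(0,2,0) R2=(0,2,0)
Op 3: inc R2 by 2 -> R2=(0,2,2) value=4
Op 4: inc R1 by 2 -> R1=(0,4,0) value=4
Op 5: merge R0<->R1 -> R0=(0,4,0) R1=(0,4,0)
Op 6: merge R2<->R0 -> R2=(0,4,2) R0=(0,4,2)
Op 7: merge R0<->R2 -> R0=(0,4,2) R2=(0,4,2)
Op 8: merge R0<->R1 -> R0=(0,4,2) R1=(0,4,2)
Op 9: inc R1 by 2 -> R1=(0,6,2) value=8
Op 10: inc R1 by 3 -> R1=(0,9,2) value=11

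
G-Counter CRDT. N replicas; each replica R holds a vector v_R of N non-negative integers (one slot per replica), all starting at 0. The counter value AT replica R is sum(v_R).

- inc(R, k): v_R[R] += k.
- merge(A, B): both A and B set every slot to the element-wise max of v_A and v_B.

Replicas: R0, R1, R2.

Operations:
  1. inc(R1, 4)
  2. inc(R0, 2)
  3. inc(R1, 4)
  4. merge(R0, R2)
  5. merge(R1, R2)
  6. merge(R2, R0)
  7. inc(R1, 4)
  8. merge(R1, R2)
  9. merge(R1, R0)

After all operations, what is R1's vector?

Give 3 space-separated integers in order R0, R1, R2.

Answer: 2 12 0

Derivation:
Op 1: inc R1 by 4 -> R1=(0,4,0) value=4
Op 2: inc R0 by 2 -> R0=(2,0,0) value=2
Op 3: inc R1 by 4 -> R1=(0,8,0) value=8
Op 4: merge R0<->R2 -> R0=(2,0,0) R2=(2,0,0)
Op 5: merge R1<->R2 -> R1=(2,8,0) R2=(2,8,0)
Op 6: merge R2<->R0 -> R2=(2,8,0) R0=(2,8,0)
Op 7: inc R1 by 4 -> R1=(2,12,0) value=14
Op 8: merge R1<->R2 -> R1=(2,12,0) R2=(2,12,0)
Op 9: merge R1<->R0 -> R1=(2,12,0) R0=(2,12,0)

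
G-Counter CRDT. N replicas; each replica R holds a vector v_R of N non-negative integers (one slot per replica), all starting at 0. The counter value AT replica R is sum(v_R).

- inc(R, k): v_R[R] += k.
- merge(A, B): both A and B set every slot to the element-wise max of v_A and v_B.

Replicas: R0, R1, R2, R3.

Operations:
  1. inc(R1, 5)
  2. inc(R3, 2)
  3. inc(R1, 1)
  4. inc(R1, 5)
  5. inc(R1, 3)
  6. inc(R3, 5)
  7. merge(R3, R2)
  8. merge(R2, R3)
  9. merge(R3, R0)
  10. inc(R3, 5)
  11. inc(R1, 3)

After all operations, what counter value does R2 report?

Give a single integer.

Answer: 7

Derivation:
Op 1: inc R1 by 5 -> R1=(0,5,0,0) value=5
Op 2: inc R3 by 2 -> R3=(0,0,0,2) value=2
Op 3: inc R1 by 1 -> R1=(0,6,0,0) value=6
Op 4: inc R1 by 5 -> R1=(0,11,0,0) value=11
Op 5: inc R1 by 3 -> R1=(0,14,0,0) value=14
Op 6: inc R3 by 5 -> R3=(0,0,0,7) value=7
Op 7: merge R3<->R2 -> R3=(0,0,0,7) R2=(0,0,0,7)
Op 8: merge R2<->R3 -> R2=(0,0,0,7) R3=(0,0,0,7)
Op 9: merge R3<->R0 -> R3=(0,0,0,7) R0=(0,0,0,7)
Op 10: inc R3 by 5 -> R3=(0,0,0,12) value=12
Op 11: inc R1 by 3 -> R1=(0,17,0,0) value=17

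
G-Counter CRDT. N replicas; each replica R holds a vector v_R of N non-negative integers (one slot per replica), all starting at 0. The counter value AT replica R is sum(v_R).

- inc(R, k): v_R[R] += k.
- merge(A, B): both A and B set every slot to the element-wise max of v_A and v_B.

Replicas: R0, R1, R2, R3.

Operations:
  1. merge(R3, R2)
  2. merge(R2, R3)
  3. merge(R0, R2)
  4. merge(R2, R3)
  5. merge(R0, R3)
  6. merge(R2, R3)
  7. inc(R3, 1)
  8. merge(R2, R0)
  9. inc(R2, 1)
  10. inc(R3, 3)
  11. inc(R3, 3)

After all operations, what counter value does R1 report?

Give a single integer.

Op 1: merge R3<->R2 -> R3=(0,0,0,0) R2=(0,0,0,0)
Op 2: merge R2<->R3 -> R2=(0,0,0,0) R3=(0,0,0,0)
Op 3: merge R0<->R2 -> R0=(0,0,0,0) R2=(0,0,0,0)
Op 4: merge R2<->R3 -> R2=(0,0,0,0) R3=(0,0,0,0)
Op 5: merge R0<->R3 -> R0=(0,0,0,0) R3=(0,0,0,0)
Op 6: merge R2<->R3 -> R2=(0,0,0,0) R3=(0,0,0,0)
Op 7: inc R3 by 1 -> R3=(0,0,0,1) value=1
Op 8: merge R2<->R0 -> R2=(0,0,0,0) R0=(0,0,0,0)
Op 9: inc R2 by 1 -> R2=(0,0,1,0) value=1
Op 10: inc R3 by 3 -> R3=(0,0,0,4) value=4
Op 11: inc R3 by 3 -> R3=(0,0,0,7) value=7

Answer: 0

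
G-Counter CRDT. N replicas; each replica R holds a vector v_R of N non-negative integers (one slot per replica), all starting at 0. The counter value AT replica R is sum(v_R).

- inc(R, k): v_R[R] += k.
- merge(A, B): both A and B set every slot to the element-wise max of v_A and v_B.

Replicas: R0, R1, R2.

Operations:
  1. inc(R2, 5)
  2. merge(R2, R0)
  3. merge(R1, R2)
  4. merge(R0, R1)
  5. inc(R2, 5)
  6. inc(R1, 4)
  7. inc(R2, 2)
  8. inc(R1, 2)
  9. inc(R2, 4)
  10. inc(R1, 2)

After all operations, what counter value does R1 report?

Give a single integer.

Op 1: inc R2 by 5 -> R2=(0,0,5) value=5
Op 2: merge R2<->R0 -> R2=(0,0,5) R0=(0,0,5)
Op 3: merge R1<->R2 -> R1=(0,0,5) R2=(0,0,5)
Op 4: merge R0<->R1 -> R0=(0,0,5) R1=(0,0,5)
Op 5: inc R2 by 5 -> R2=(0,0,10) value=10
Op 6: inc R1 by 4 -> R1=(0,4,5) value=9
Op 7: inc R2 by 2 -> R2=(0,0,12) value=12
Op 8: inc R1 by 2 -> R1=(0,6,5) value=11
Op 9: inc R2 by 4 -> R2=(0,0,16) value=16
Op 10: inc R1 by 2 -> R1=(0,8,5) value=13

Answer: 13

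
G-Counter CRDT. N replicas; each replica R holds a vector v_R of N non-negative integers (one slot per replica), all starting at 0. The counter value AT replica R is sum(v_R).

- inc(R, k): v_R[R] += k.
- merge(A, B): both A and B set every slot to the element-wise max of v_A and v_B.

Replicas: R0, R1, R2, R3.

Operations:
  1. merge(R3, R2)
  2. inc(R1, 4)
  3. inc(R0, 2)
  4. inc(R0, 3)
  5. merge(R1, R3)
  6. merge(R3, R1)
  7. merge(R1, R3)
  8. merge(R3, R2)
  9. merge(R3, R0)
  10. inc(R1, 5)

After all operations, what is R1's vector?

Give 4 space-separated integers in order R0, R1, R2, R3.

Op 1: merge R3<->R2 -> R3=(0,0,0,0) R2=(0,0,0,0)
Op 2: inc R1 by 4 -> R1=(0,4,0,0) value=4
Op 3: inc R0 by 2 -> R0=(2,0,0,0) value=2
Op 4: inc R0 by 3 -> R0=(5,0,0,0) value=5
Op 5: merge R1<->R3 -> R1=(0,4,0,0) R3=(0,4,0,0)
Op 6: merge R3<->R1 -> R3=(0,4,0,0) R1=(0,4,0,0)
Op 7: merge R1<->R3 -> R1=(0,4,0,0) R3=(0,4,0,0)
Op 8: merge R3<->R2 -> R3=(0,4,0,0) R2=(0,4,0,0)
Op 9: merge R3<->R0 -> R3=(5,4,0,0) R0=(5,4,0,0)
Op 10: inc R1 by 5 -> R1=(0,9,0,0) value=9

Answer: 0 9 0 0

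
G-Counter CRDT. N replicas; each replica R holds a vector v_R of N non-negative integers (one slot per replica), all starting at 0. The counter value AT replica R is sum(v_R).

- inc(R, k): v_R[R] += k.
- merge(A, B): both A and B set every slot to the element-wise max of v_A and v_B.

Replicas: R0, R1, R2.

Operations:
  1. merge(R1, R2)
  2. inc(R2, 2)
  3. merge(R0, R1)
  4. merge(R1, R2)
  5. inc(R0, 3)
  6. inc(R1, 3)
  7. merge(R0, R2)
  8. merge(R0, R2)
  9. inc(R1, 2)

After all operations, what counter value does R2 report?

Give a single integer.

Answer: 5

Derivation:
Op 1: merge R1<->R2 -> R1=(0,0,0) R2=(0,0,0)
Op 2: inc R2 by 2 -> R2=(0,0,2) value=2
Op 3: merge R0<->R1 -> R0=(0,0,0) R1=(0,0,0)
Op 4: merge R1<->R2 -> R1=(0,0,2) R2=(0,0,2)
Op 5: inc R0 by 3 -> R0=(3,0,0) value=3
Op 6: inc R1 by 3 -> R1=(0,3,2) value=5
Op 7: merge R0<->R2 -> R0=(3,0,2) R2=(3,0,2)
Op 8: merge R0<->R2 -> R0=(3,0,2) R2=(3,0,2)
Op 9: inc R1 by 2 -> R1=(0,5,2) value=7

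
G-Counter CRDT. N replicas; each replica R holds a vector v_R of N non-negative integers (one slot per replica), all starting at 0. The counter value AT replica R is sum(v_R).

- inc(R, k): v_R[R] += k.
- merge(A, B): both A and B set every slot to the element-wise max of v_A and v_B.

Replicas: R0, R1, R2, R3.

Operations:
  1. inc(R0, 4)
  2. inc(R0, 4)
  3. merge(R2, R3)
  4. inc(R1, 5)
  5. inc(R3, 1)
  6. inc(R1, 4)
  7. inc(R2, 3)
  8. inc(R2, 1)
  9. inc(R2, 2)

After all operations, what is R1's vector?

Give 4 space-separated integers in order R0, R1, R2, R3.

Answer: 0 9 0 0

Derivation:
Op 1: inc R0 by 4 -> R0=(4,0,0,0) value=4
Op 2: inc R0 by 4 -> R0=(8,0,0,0) value=8
Op 3: merge R2<->R3 -> R2=(0,0,0,0) R3=(0,0,0,0)
Op 4: inc R1 by 5 -> R1=(0,5,0,0) value=5
Op 5: inc R3 by 1 -> R3=(0,0,0,1) value=1
Op 6: inc R1 by 4 -> R1=(0,9,0,0) value=9
Op 7: inc R2 by 3 -> R2=(0,0,3,0) value=3
Op 8: inc R2 by 1 -> R2=(0,0,4,0) value=4
Op 9: inc R2 by 2 -> R2=(0,0,6,0) value=6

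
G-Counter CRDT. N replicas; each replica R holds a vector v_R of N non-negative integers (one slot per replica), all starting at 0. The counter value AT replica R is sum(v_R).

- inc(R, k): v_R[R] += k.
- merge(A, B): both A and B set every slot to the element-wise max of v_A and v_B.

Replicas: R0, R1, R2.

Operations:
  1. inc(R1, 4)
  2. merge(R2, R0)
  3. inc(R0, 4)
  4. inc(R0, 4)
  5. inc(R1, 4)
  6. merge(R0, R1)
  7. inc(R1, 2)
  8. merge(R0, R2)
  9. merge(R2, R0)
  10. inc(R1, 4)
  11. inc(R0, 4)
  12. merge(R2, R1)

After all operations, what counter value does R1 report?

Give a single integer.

Op 1: inc R1 by 4 -> R1=(0,4,0) value=4
Op 2: merge R2<->R0 -> R2=(0,0,0) R0=(0,0,0)
Op 3: inc R0 by 4 -> R0=(4,0,0) value=4
Op 4: inc R0 by 4 -> R0=(8,0,0) value=8
Op 5: inc R1 by 4 -> R1=(0,8,0) value=8
Op 6: merge R0<->R1 -> R0=(8,8,0) R1=(8,8,0)
Op 7: inc R1 by 2 -> R1=(8,10,0) value=18
Op 8: merge R0<->R2 -> R0=(8,8,0) R2=(8,8,0)
Op 9: merge R2<->R0 -> R2=(8,8,0) R0=(8,8,0)
Op 10: inc R1 by 4 -> R1=(8,14,0) value=22
Op 11: inc R0 by 4 -> R0=(12,8,0) value=20
Op 12: merge R2<->R1 -> R2=(8,14,0) R1=(8,14,0)

Answer: 22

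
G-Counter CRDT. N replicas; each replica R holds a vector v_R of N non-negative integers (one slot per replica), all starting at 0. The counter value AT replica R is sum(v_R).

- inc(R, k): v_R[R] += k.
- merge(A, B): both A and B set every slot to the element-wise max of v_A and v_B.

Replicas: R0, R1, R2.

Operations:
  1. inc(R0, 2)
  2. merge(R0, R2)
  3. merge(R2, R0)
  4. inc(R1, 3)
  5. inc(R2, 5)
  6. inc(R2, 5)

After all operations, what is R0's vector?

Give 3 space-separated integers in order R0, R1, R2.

Answer: 2 0 0

Derivation:
Op 1: inc R0 by 2 -> R0=(2,0,0) value=2
Op 2: merge R0<->R2 -> R0=(2,0,0) R2=(2,0,0)
Op 3: merge R2<->R0 -> R2=(2,0,0) R0=(2,0,0)
Op 4: inc R1 by 3 -> R1=(0,3,0) value=3
Op 5: inc R2 by 5 -> R2=(2,0,5) value=7
Op 6: inc R2 by 5 -> R2=(2,0,10) value=12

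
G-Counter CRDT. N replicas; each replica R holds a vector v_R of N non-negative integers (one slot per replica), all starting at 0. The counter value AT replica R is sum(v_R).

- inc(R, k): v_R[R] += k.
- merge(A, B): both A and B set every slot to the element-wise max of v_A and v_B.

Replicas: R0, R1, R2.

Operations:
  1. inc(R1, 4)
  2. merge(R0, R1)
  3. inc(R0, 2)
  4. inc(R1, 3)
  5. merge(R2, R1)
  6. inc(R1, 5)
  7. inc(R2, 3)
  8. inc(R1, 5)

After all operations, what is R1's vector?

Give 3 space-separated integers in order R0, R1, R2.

Answer: 0 17 0

Derivation:
Op 1: inc R1 by 4 -> R1=(0,4,0) value=4
Op 2: merge R0<->R1 -> R0=(0,4,0) R1=(0,4,0)
Op 3: inc R0 by 2 -> R0=(2,4,0) value=6
Op 4: inc R1 by 3 -> R1=(0,7,0) value=7
Op 5: merge R2<->R1 -> R2=(0,7,0) R1=(0,7,0)
Op 6: inc R1 by 5 -> R1=(0,12,0) value=12
Op 7: inc R2 by 3 -> R2=(0,7,3) value=10
Op 8: inc R1 by 5 -> R1=(0,17,0) value=17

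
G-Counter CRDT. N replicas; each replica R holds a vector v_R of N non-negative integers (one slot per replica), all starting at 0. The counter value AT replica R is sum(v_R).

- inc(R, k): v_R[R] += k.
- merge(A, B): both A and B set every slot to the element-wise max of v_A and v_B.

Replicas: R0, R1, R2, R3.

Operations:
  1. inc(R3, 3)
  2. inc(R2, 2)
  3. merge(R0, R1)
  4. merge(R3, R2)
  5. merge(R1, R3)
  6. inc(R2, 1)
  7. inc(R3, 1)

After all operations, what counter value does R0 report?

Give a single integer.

Op 1: inc R3 by 3 -> R3=(0,0,0,3) value=3
Op 2: inc R2 by 2 -> R2=(0,0,2,0) value=2
Op 3: merge R0<->R1 -> R0=(0,0,0,0) R1=(0,0,0,0)
Op 4: merge R3<->R2 -> R3=(0,0,2,3) R2=(0,0,2,3)
Op 5: merge R1<->R3 -> R1=(0,0,2,3) R3=(0,0,2,3)
Op 6: inc R2 by 1 -> R2=(0,0,3,3) value=6
Op 7: inc R3 by 1 -> R3=(0,0,2,4) value=6

Answer: 0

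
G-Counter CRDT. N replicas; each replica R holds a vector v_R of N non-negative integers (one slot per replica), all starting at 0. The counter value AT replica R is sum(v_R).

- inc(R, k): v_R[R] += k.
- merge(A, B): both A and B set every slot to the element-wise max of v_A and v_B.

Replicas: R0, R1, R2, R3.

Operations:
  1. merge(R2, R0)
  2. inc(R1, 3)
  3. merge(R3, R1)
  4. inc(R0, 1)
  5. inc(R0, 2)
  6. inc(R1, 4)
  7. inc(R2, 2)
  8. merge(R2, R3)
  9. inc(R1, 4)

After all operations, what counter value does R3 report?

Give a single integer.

Op 1: merge R2<->R0 -> R2=(0,0,0,0) R0=(0,0,0,0)
Op 2: inc R1 by 3 -> R1=(0,3,0,0) value=3
Op 3: merge R3<->R1 -> R3=(0,3,0,0) R1=(0,3,0,0)
Op 4: inc R0 by 1 -> R0=(1,0,0,0) value=1
Op 5: inc R0 by 2 -> R0=(3,0,0,0) value=3
Op 6: inc R1 by 4 -> R1=(0,7,0,0) value=7
Op 7: inc R2 by 2 -> R2=(0,0,2,0) value=2
Op 8: merge R2<->R3 -> R2=(0,3,2,0) R3=(0,3,2,0)
Op 9: inc R1 by 4 -> R1=(0,11,0,0) value=11

Answer: 5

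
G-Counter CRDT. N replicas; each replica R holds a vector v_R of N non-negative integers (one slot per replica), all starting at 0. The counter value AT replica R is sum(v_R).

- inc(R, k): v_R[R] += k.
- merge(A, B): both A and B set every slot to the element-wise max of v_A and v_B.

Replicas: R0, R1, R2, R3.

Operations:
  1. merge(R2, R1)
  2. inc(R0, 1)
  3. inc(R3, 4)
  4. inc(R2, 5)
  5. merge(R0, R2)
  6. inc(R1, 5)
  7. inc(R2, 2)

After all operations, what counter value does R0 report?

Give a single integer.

Op 1: merge R2<->R1 -> R2=(0,0,0,0) R1=(0,0,0,0)
Op 2: inc R0 by 1 -> R0=(1,0,0,0) value=1
Op 3: inc R3 by 4 -> R3=(0,0,0,4) value=4
Op 4: inc R2 by 5 -> R2=(0,0,5,0) value=5
Op 5: merge R0<->R2 -> R0=(1,0,5,0) R2=(1,0,5,0)
Op 6: inc R1 by 5 -> R1=(0,5,0,0) value=5
Op 7: inc R2 by 2 -> R2=(1,0,7,0) value=8

Answer: 6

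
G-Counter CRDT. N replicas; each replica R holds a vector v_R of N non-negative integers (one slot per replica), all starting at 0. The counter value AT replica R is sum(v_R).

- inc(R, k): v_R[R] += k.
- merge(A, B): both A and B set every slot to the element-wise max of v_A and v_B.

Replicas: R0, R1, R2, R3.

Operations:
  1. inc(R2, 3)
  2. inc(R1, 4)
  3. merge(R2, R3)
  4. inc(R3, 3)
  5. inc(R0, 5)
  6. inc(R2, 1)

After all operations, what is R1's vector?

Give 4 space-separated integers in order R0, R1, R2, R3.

Op 1: inc R2 by 3 -> R2=(0,0,3,0) value=3
Op 2: inc R1 by 4 -> R1=(0,4,0,0) value=4
Op 3: merge R2<->R3 -> R2=(0,0,3,0) R3=(0,0,3,0)
Op 4: inc R3 by 3 -> R3=(0,0,3,3) value=6
Op 5: inc R0 by 5 -> R0=(5,0,0,0) value=5
Op 6: inc R2 by 1 -> R2=(0,0,4,0) value=4

Answer: 0 4 0 0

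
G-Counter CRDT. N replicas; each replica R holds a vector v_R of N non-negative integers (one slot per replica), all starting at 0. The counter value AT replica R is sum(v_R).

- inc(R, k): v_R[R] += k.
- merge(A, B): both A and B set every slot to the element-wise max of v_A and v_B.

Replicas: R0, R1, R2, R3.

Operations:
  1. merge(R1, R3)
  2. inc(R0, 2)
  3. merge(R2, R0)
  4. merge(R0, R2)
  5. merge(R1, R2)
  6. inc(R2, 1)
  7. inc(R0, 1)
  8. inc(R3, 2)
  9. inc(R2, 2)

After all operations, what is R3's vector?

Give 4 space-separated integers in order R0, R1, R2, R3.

Answer: 0 0 0 2

Derivation:
Op 1: merge R1<->R3 -> R1=(0,0,0,0) R3=(0,0,0,0)
Op 2: inc R0 by 2 -> R0=(2,0,0,0) value=2
Op 3: merge R2<->R0 -> R2=(2,0,0,0) R0=(2,0,0,0)
Op 4: merge R0<->R2 -> R0=(2,0,0,0) R2=(2,0,0,0)
Op 5: merge R1<->R2 -> R1=(2,0,0,0) R2=(2,0,0,0)
Op 6: inc R2 by 1 -> R2=(2,0,1,0) value=3
Op 7: inc R0 by 1 -> R0=(3,0,0,0) value=3
Op 8: inc R3 by 2 -> R3=(0,0,0,2) value=2
Op 9: inc R2 by 2 -> R2=(2,0,3,0) value=5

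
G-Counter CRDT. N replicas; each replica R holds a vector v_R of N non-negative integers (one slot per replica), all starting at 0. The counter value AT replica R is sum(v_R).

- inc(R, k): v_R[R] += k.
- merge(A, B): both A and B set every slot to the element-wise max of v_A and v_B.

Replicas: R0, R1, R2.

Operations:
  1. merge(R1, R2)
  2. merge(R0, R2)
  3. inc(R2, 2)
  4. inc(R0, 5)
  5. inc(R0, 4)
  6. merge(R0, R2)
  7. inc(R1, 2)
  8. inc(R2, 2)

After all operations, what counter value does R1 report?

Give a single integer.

Answer: 2

Derivation:
Op 1: merge R1<->R2 -> R1=(0,0,0) R2=(0,0,0)
Op 2: merge R0<->R2 -> R0=(0,0,0) R2=(0,0,0)
Op 3: inc R2 by 2 -> R2=(0,0,2) value=2
Op 4: inc R0 by 5 -> R0=(5,0,0) value=5
Op 5: inc R0 by 4 -> R0=(9,0,0) value=9
Op 6: merge R0<->R2 -> R0=(9,0,2) R2=(9,0,2)
Op 7: inc R1 by 2 -> R1=(0,2,0) value=2
Op 8: inc R2 by 2 -> R2=(9,0,4) value=13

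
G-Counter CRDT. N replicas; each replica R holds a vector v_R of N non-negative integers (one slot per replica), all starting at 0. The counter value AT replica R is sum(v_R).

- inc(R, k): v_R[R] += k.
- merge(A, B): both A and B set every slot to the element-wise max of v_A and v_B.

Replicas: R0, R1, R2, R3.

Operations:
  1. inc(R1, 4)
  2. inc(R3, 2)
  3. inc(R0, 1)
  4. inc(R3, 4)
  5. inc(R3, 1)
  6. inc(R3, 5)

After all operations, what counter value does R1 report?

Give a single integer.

Op 1: inc R1 by 4 -> R1=(0,4,0,0) value=4
Op 2: inc R3 by 2 -> R3=(0,0,0,2) value=2
Op 3: inc R0 by 1 -> R0=(1,0,0,0) value=1
Op 4: inc R3 by 4 -> R3=(0,0,0,6) value=6
Op 5: inc R3 by 1 -> R3=(0,0,0,7) value=7
Op 6: inc R3 by 5 -> R3=(0,0,0,12) value=12

Answer: 4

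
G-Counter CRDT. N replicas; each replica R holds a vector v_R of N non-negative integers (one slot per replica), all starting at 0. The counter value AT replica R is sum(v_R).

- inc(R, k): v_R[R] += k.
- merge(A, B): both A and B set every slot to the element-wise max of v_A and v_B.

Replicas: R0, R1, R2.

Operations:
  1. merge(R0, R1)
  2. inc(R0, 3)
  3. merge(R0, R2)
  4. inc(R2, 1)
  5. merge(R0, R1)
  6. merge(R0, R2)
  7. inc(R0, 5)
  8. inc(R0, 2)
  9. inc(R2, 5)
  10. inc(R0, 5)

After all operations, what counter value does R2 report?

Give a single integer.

Answer: 9

Derivation:
Op 1: merge R0<->R1 -> R0=(0,0,0) R1=(0,0,0)
Op 2: inc R0 by 3 -> R0=(3,0,0) value=3
Op 3: merge R0<->R2 -> R0=(3,0,0) R2=(3,0,0)
Op 4: inc R2 by 1 -> R2=(3,0,1) value=4
Op 5: merge R0<->R1 -> R0=(3,0,0) R1=(3,0,0)
Op 6: merge R0<->R2 -> R0=(3,0,1) R2=(3,0,1)
Op 7: inc R0 by 5 -> R0=(8,0,1) value=9
Op 8: inc R0 by 2 -> R0=(10,0,1) value=11
Op 9: inc R2 by 5 -> R2=(3,0,6) value=9
Op 10: inc R0 by 5 -> R0=(15,0,1) value=16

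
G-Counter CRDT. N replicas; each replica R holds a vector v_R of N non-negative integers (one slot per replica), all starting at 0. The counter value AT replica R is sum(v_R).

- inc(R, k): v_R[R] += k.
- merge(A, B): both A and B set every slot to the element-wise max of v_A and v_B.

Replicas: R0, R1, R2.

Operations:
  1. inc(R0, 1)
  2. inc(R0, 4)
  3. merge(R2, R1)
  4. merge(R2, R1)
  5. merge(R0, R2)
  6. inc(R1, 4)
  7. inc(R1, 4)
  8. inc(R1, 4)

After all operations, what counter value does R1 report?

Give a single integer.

Answer: 12

Derivation:
Op 1: inc R0 by 1 -> R0=(1,0,0) value=1
Op 2: inc R0 by 4 -> R0=(5,0,0) value=5
Op 3: merge R2<->R1 -> R2=(0,0,0) R1=(0,0,0)
Op 4: merge R2<->R1 -> R2=(0,0,0) R1=(0,0,0)
Op 5: merge R0<->R2 -> R0=(5,0,0) R2=(5,0,0)
Op 6: inc R1 by 4 -> R1=(0,4,0) value=4
Op 7: inc R1 by 4 -> R1=(0,8,0) value=8
Op 8: inc R1 by 4 -> R1=(0,12,0) value=12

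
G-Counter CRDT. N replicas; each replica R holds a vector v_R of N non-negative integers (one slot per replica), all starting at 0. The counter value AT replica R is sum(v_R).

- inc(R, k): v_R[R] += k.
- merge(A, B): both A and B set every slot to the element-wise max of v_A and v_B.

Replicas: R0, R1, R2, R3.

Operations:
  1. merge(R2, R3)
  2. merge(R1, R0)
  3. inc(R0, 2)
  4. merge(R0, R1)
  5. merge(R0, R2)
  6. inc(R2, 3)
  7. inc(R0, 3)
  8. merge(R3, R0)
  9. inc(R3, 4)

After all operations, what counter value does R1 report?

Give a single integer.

Op 1: merge R2<->R3 -> R2=(0,0,0,0) R3=(0,0,0,0)
Op 2: merge R1<->R0 -> R1=(0,0,0,0) R0=(0,0,0,0)
Op 3: inc R0 by 2 -> R0=(2,0,0,0) value=2
Op 4: merge R0<->R1 -> R0=(2,0,0,0) R1=(2,0,0,0)
Op 5: merge R0<->R2 -> R0=(2,0,0,0) R2=(2,0,0,0)
Op 6: inc R2 by 3 -> R2=(2,0,3,0) value=5
Op 7: inc R0 by 3 -> R0=(5,0,0,0) value=5
Op 8: merge R3<->R0 -> R3=(5,0,0,0) R0=(5,0,0,0)
Op 9: inc R3 by 4 -> R3=(5,0,0,4) value=9

Answer: 2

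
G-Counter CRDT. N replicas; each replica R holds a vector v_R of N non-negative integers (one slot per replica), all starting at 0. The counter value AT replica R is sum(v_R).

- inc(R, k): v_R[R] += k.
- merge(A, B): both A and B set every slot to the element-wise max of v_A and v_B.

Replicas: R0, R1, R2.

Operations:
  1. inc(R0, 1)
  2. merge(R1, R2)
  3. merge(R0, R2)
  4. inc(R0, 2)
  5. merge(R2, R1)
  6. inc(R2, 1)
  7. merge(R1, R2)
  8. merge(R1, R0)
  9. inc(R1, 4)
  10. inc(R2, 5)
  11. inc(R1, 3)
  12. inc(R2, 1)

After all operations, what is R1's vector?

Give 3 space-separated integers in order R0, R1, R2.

Answer: 3 7 1

Derivation:
Op 1: inc R0 by 1 -> R0=(1,0,0) value=1
Op 2: merge R1<->R2 -> R1=(0,0,0) R2=(0,0,0)
Op 3: merge R0<->R2 -> R0=(1,0,0) R2=(1,0,0)
Op 4: inc R0 by 2 -> R0=(3,0,0) value=3
Op 5: merge R2<->R1 -> R2=(1,0,0) R1=(1,0,0)
Op 6: inc R2 by 1 -> R2=(1,0,1) value=2
Op 7: merge R1<->R2 -> R1=(1,0,1) R2=(1,0,1)
Op 8: merge R1<->R0 -> R1=(3,0,1) R0=(3,0,1)
Op 9: inc R1 by 4 -> R1=(3,4,1) value=8
Op 10: inc R2 by 5 -> R2=(1,0,6) value=7
Op 11: inc R1 by 3 -> R1=(3,7,1) value=11
Op 12: inc R2 by 1 -> R2=(1,0,7) value=8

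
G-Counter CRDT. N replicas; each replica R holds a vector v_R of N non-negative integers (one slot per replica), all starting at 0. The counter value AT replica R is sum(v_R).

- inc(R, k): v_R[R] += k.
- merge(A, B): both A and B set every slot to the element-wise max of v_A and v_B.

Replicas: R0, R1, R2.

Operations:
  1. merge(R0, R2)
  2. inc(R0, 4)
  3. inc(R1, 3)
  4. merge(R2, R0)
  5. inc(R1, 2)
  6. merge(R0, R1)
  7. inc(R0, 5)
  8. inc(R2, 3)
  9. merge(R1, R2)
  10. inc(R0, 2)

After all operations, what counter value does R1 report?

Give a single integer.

Op 1: merge R0<->R2 -> R0=(0,0,0) R2=(0,0,0)
Op 2: inc R0 by 4 -> R0=(4,0,0) value=4
Op 3: inc R1 by 3 -> R1=(0,3,0) value=3
Op 4: merge R2<->R0 -> R2=(4,0,0) R0=(4,0,0)
Op 5: inc R1 by 2 -> R1=(0,5,0) value=5
Op 6: merge R0<->R1 -> R0=(4,5,0) R1=(4,5,0)
Op 7: inc R0 by 5 -> R0=(9,5,0) value=14
Op 8: inc R2 by 3 -> R2=(4,0,3) value=7
Op 9: merge R1<->R2 -> R1=(4,5,3) R2=(4,5,3)
Op 10: inc R0 by 2 -> R0=(11,5,0) value=16

Answer: 12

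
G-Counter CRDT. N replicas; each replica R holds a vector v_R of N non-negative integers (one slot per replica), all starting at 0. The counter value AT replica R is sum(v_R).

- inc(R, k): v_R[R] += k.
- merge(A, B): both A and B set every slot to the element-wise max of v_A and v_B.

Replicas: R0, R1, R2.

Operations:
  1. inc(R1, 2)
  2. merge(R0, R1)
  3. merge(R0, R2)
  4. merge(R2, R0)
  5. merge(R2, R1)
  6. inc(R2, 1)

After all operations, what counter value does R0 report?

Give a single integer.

Op 1: inc R1 by 2 -> R1=(0,2,0) value=2
Op 2: merge R0<->R1 -> R0=(0,2,0) R1=(0,2,0)
Op 3: merge R0<->R2 -> R0=(0,2,0) R2=(0,2,0)
Op 4: merge R2<->R0 -> R2=(0,2,0) R0=(0,2,0)
Op 5: merge R2<->R1 -> R2=(0,2,0) R1=(0,2,0)
Op 6: inc R2 by 1 -> R2=(0,2,1) value=3

Answer: 2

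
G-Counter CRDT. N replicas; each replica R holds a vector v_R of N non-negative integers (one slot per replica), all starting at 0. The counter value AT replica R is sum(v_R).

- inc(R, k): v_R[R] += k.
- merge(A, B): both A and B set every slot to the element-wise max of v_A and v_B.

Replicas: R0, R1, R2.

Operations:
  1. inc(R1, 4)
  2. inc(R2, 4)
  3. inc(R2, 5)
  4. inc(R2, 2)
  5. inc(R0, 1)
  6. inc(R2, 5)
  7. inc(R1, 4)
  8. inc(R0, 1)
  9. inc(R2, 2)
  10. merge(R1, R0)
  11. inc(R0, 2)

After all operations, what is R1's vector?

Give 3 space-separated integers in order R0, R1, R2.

Op 1: inc R1 by 4 -> R1=(0,4,0) value=4
Op 2: inc R2 by 4 -> R2=(0,0,4) value=4
Op 3: inc R2 by 5 -> R2=(0,0,9) value=9
Op 4: inc R2 by 2 -> R2=(0,0,11) value=11
Op 5: inc R0 by 1 -> R0=(1,0,0) value=1
Op 6: inc R2 by 5 -> R2=(0,0,16) value=16
Op 7: inc R1 by 4 -> R1=(0,8,0) value=8
Op 8: inc R0 by 1 -> R0=(2,0,0) value=2
Op 9: inc R2 by 2 -> R2=(0,0,18) value=18
Op 10: merge R1<->R0 -> R1=(2,8,0) R0=(2,8,0)
Op 11: inc R0 by 2 -> R0=(4,8,0) value=12

Answer: 2 8 0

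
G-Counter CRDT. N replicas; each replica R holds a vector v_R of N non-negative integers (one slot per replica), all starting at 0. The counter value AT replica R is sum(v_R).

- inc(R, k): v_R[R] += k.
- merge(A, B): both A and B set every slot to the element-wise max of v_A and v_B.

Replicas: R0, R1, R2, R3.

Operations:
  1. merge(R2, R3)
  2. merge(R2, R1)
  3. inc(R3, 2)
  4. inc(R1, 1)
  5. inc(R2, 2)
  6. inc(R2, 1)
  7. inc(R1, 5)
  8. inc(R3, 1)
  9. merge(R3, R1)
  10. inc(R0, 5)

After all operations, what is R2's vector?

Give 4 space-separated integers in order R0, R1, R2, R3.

Op 1: merge R2<->R3 -> R2=(0,0,0,0) R3=(0,0,0,0)
Op 2: merge R2<->R1 -> R2=(0,0,0,0) R1=(0,0,0,0)
Op 3: inc R3 by 2 -> R3=(0,0,0,2) value=2
Op 4: inc R1 by 1 -> R1=(0,1,0,0) value=1
Op 5: inc R2 by 2 -> R2=(0,0,2,0) value=2
Op 6: inc R2 by 1 -> R2=(0,0,3,0) value=3
Op 7: inc R1 by 5 -> R1=(0,6,0,0) value=6
Op 8: inc R3 by 1 -> R3=(0,0,0,3) value=3
Op 9: merge R3<->R1 -> R3=(0,6,0,3) R1=(0,6,0,3)
Op 10: inc R0 by 5 -> R0=(5,0,0,0) value=5

Answer: 0 0 3 0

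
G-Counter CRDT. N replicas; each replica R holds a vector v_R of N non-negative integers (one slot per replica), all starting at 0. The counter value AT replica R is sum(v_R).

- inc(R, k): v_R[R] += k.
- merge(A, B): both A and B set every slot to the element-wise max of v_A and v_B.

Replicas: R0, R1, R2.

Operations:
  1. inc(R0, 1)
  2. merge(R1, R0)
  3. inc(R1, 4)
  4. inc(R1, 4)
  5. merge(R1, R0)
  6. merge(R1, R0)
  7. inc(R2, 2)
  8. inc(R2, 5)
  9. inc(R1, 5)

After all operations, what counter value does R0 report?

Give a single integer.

Op 1: inc R0 by 1 -> R0=(1,0,0) value=1
Op 2: merge R1<->R0 -> R1=(1,0,0) R0=(1,0,0)
Op 3: inc R1 by 4 -> R1=(1,4,0) value=5
Op 4: inc R1 by 4 -> R1=(1,8,0) value=9
Op 5: merge R1<->R0 -> R1=(1,8,0) R0=(1,8,0)
Op 6: merge R1<->R0 -> R1=(1,8,0) R0=(1,8,0)
Op 7: inc R2 by 2 -> R2=(0,0,2) value=2
Op 8: inc R2 by 5 -> R2=(0,0,7) value=7
Op 9: inc R1 by 5 -> R1=(1,13,0) value=14

Answer: 9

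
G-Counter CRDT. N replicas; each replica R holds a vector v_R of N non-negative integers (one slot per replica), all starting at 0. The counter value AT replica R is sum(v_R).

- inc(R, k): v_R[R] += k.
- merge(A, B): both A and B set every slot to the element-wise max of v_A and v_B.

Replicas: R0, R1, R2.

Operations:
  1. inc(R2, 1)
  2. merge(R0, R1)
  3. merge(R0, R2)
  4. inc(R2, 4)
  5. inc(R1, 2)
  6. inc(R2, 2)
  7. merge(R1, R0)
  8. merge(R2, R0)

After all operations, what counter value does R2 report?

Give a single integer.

Op 1: inc R2 by 1 -> R2=(0,0,1) value=1
Op 2: merge R0<->R1 -> R0=(0,0,0) R1=(0,0,0)
Op 3: merge R0<->R2 -> R0=(0,0,1) R2=(0,0,1)
Op 4: inc R2 by 4 -> R2=(0,0,5) value=5
Op 5: inc R1 by 2 -> R1=(0,2,0) value=2
Op 6: inc R2 by 2 -> R2=(0,0,7) value=7
Op 7: merge R1<->R0 -> R1=(0,2,1) R0=(0,2,1)
Op 8: merge R2<->R0 -> R2=(0,2,7) R0=(0,2,7)

Answer: 9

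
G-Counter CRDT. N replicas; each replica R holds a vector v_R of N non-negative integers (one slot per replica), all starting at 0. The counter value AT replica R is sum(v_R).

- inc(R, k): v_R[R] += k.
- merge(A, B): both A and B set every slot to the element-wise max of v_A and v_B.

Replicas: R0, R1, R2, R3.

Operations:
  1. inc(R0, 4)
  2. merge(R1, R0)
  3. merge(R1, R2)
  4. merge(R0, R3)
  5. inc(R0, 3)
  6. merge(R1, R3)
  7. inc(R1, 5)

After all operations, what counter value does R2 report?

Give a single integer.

Op 1: inc R0 by 4 -> R0=(4,0,0,0) value=4
Op 2: merge R1<->R0 -> R1=(4,0,0,0) R0=(4,0,0,0)
Op 3: merge R1<->R2 -> R1=(4,0,0,0) R2=(4,0,0,0)
Op 4: merge R0<->R3 -> R0=(4,0,0,0) R3=(4,0,0,0)
Op 5: inc R0 by 3 -> R0=(7,0,0,0) value=7
Op 6: merge R1<->R3 -> R1=(4,0,0,0) R3=(4,0,0,0)
Op 7: inc R1 by 5 -> R1=(4,5,0,0) value=9

Answer: 4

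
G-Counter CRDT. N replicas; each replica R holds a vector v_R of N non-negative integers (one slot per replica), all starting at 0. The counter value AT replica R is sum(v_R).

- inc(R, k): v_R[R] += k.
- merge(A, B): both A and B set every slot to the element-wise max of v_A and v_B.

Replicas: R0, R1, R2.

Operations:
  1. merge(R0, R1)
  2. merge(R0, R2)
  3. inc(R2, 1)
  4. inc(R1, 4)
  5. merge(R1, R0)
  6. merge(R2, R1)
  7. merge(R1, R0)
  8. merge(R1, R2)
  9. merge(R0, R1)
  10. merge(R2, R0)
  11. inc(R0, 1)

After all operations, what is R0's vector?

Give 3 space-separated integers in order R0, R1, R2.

Op 1: merge R0<->R1 -> R0=(0,0,0) R1=(0,0,0)
Op 2: merge R0<->R2 -> R0=(0,0,0) R2=(0,0,0)
Op 3: inc R2 by 1 -> R2=(0,0,1) value=1
Op 4: inc R1 by 4 -> R1=(0,4,0) value=4
Op 5: merge R1<->R0 -> R1=(0,4,0) R0=(0,4,0)
Op 6: merge R2<->R1 -> R2=(0,4,1) R1=(0,4,1)
Op 7: merge R1<->R0 -> R1=(0,4,1) R0=(0,4,1)
Op 8: merge R1<->R2 -> R1=(0,4,1) R2=(0,4,1)
Op 9: merge R0<->R1 -> R0=(0,4,1) R1=(0,4,1)
Op 10: merge R2<->R0 -> R2=(0,4,1) R0=(0,4,1)
Op 11: inc R0 by 1 -> R0=(1,4,1) value=6

Answer: 1 4 1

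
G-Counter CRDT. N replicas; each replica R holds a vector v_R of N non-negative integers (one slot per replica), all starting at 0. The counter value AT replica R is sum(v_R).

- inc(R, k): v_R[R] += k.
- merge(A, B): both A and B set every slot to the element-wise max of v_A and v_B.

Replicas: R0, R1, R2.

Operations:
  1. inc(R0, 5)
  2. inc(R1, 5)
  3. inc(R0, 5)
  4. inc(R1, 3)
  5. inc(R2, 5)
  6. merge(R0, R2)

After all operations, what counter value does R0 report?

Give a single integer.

Answer: 15

Derivation:
Op 1: inc R0 by 5 -> R0=(5,0,0) value=5
Op 2: inc R1 by 5 -> R1=(0,5,0) value=5
Op 3: inc R0 by 5 -> R0=(10,0,0) value=10
Op 4: inc R1 by 3 -> R1=(0,8,0) value=8
Op 5: inc R2 by 5 -> R2=(0,0,5) value=5
Op 6: merge R0<->R2 -> R0=(10,0,5) R2=(10,0,5)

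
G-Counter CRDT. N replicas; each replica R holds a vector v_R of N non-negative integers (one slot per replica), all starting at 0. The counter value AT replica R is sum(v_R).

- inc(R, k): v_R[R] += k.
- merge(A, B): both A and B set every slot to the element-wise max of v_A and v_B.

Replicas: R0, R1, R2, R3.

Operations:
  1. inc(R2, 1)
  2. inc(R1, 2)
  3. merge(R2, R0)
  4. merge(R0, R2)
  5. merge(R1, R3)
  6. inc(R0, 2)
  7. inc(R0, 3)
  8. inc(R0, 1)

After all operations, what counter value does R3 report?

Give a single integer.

Op 1: inc R2 by 1 -> R2=(0,0,1,0) value=1
Op 2: inc R1 by 2 -> R1=(0,2,0,0) value=2
Op 3: merge R2<->R0 -> R2=(0,0,1,0) R0=(0,0,1,0)
Op 4: merge R0<->R2 -> R0=(0,0,1,0) R2=(0,0,1,0)
Op 5: merge R1<->R3 -> R1=(0,2,0,0) R3=(0,2,0,0)
Op 6: inc R0 by 2 -> R0=(2,0,1,0) value=3
Op 7: inc R0 by 3 -> R0=(5,0,1,0) value=6
Op 8: inc R0 by 1 -> R0=(6,0,1,0) value=7

Answer: 2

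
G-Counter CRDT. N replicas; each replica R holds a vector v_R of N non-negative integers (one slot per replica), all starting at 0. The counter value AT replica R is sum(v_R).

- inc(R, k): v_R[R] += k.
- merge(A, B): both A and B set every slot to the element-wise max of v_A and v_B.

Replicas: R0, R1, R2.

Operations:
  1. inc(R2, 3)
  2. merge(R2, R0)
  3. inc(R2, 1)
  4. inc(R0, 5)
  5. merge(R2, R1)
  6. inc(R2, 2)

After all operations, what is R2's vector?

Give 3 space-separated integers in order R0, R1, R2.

Answer: 0 0 6

Derivation:
Op 1: inc R2 by 3 -> R2=(0,0,3) value=3
Op 2: merge R2<->R0 -> R2=(0,0,3) R0=(0,0,3)
Op 3: inc R2 by 1 -> R2=(0,0,4) value=4
Op 4: inc R0 by 5 -> R0=(5,0,3) value=8
Op 5: merge R2<->R1 -> R2=(0,0,4) R1=(0,0,4)
Op 6: inc R2 by 2 -> R2=(0,0,6) value=6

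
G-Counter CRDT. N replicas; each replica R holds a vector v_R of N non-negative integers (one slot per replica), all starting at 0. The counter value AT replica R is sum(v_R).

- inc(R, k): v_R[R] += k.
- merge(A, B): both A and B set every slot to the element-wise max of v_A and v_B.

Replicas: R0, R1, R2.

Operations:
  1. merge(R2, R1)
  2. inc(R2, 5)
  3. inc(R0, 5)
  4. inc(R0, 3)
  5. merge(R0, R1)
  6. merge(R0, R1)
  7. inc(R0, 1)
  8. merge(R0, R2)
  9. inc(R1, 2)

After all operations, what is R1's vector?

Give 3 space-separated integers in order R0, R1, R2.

Op 1: merge R2<->R1 -> R2=(0,0,0) R1=(0,0,0)
Op 2: inc R2 by 5 -> R2=(0,0,5) value=5
Op 3: inc R0 by 5 -> R0=(5,0,0) value=5
Op 4: inc R0 by 3 -> R0=(8,0,0) value=8
Op 5: merge R0<->R1 -> R0=(8,0,0) R1=(8,0,0)
Op 6: merge R0<->R1 -> R0=(8,0,0) R1=(8,0,0)
Op 7: inc R0 by 1 -> R0=(9,0,0) value=9
Op 8: merge R0<->R2 -> R0=(9,0,5) R2=(9,0,5)
Op 9: inc R1 by 2 -> R1=(8,2,0) value=10

Answer: 8 2 0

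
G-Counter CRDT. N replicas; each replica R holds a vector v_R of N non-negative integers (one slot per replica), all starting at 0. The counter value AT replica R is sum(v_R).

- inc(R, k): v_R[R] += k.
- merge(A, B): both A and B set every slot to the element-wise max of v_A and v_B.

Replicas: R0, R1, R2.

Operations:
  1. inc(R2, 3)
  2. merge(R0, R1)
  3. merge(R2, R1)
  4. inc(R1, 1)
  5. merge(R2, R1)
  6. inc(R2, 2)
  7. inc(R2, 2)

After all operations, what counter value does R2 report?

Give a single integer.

Answer: 8

Derivation:
Op 1: inc R2 by 3 -> R2=(0,0,3) value=3
Op 2: merge R0<->R1 -> R0=(0,0,0) R1=(0,0,0)
Op 3: merge R2<->R1 -> R2=(0,0,3) R1=(0,0,3)
Op 4: inc R1 by 1 -> R1=(0,1,3) value=4
Op 5: merge R2<->R1 -> R2=(0,1,3) R1=(0,1,3)
Op 6: inc R2 by 2 -> R2=(0,1,5) value=6
Op 7: inc R2 by 2 -> R2=(0,1,7) value=8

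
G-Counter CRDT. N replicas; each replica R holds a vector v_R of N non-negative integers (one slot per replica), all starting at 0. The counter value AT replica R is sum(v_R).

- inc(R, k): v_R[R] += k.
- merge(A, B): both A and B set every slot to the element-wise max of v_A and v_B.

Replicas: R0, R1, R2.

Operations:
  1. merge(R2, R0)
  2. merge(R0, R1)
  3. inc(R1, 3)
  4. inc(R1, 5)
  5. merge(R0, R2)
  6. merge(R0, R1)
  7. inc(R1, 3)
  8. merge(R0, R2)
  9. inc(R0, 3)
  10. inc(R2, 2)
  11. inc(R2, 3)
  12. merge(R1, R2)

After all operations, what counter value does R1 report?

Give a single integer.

Answer: 16

Derivation:
Op 1: merge R2<->R0 -> R2=(0,0,0) R0=(0,0,0)
Op 2: merge R0<->R1 -> R0=(0,0,0) R1=(0,0,0)
Op 3: inc R1 by 3 -> R1=(0,3,0) value=3
Op 4: inc R1 by 5 -> R1=(0,8,0) value=8
Op 5: merge R0<->R2 -> R0=(0,0,0) R2=(0,0,0)
Op 6: merge R0<->R1 -> R0=(0,8,0) R1=(0,8,0)
Op 7: inc R1 by 3 -> R1=(0,11,0) value=11
Op 8: merge R0<->R2 -> R0=(0,8,0) R2=(0,8,0)
Op 9: inc R0 by 3 -> R0=(3,8,0) value=11
Op 10: inc R2 by 2 -> R2=(0,8,2) value=10
Op 11: inc R2 by 3 -> R2=(0,8,5) value=13
Op 12: merge R1<->R2 -> R1=(0,11,5) R2=(0,11,5)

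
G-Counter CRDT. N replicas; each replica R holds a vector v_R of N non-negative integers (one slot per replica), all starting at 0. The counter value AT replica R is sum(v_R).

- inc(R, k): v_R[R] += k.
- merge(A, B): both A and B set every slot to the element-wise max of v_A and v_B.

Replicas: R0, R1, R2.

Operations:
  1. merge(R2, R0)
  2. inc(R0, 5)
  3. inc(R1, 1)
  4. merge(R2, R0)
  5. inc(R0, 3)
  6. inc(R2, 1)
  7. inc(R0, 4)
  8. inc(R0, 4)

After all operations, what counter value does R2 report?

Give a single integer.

Answer: 6

Derivation:
Op 1: merge R2<->R0 -> R2=(0,0,0) R0=(0,0,0)
Op 2: inc R0 by 5 -> R0=(5,0,0) value=5
Op 3: inc R1 by 1 -> R1=(0,1,0) value=1
Op 4: merge R2<->R0 -> R2=(5,0,0) R0=(5,0,0)
Op 5: inc R0 by 3 -> R0=(8,0,0) value=8
Op 6: inc R2 by 1 -> R2=(5,0,1) value=6
Op 7: inc R0 by 4 -> R0=(12,0,0) value=12
Op 8: inc R0 by 4 -> R0=(16,0,0) value=16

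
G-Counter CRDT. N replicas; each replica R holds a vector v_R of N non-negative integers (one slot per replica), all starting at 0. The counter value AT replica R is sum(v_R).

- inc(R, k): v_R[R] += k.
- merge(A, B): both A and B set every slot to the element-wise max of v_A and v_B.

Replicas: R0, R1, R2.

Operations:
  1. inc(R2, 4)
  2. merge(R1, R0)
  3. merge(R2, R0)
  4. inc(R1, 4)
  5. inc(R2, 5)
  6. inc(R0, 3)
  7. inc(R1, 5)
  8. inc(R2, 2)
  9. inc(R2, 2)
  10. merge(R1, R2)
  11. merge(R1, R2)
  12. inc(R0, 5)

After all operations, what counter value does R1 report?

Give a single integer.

Answer: 22

Derivation:
Op 1: inc R2 by 4 -> R2=(0,0,4) value=4
Op 2: merge R1<->R0 -> R1=(0,0,0) R0=(0,0,0)
Op 3: merge R2<->R0 -> R2=(0,0,4) R0=(0,0,4)
Op 4: inc R1 by 4 -> R1=(0,4,0) value=4
Op 5: inc R2 by 5 -> R2=(0,0,9) value=9
Op 6: inc R0 by 3 -> R0=(3,0,4) value=7
Op 7: inc R1 by 5 -> R1=(0,9,0) value=9
Op 8: inc R2 by 2 -> R2=(0,0,11) value=11
Op 9: inc R2 by 2 -> R2=(0,0,13) value=13
Op 10: merge R1<->R2 -> R1=(0,9,13) R2=(0,9,13)
Op 11: merge R1<->R2 -> R1=(0,9,13) R2=(0,9,13)
Op 12: inc R0 by 5 -> R0=(8,0,4) value=12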